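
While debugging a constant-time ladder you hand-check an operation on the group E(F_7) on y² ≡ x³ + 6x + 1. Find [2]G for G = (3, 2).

(3, 5)

tangent at (3, 2): λ = (3·3² + 6)/(2·2) ≡ 5/4. 4⁻¹ ≡ 2 (mod 7), so λ ≡ 5·2 ≡ 3.
  x = λ² - 3 - 3 = 9 - 6 ≡ 3; y = λ·(3 - 3) - 2 ≡ 5. → (3, 5)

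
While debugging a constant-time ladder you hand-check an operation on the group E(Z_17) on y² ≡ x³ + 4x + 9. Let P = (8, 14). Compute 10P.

(8, 14)

Double-and-add on 10 = (1010)₂. Start with P = (8, 14) for the leading 1-bit.
double: tangent at (8, 14): λ = (3·8² + 4)/(2·14) ≡ 9/11. 11⁻¹ ≡ 14 (mod 17) since 11·14 = 154 ≡ 1, so λ ≡ 9·14 ≡ 7.
  x = λ² - 8 - 8 = 49 - 16 ≡ 16; y = λ·(8 - 16) - 14 ≡ 15. → (16, 15)
double: tangent at (16, 15): λ = (3·16² + 4)/(2·15) ≡ 7/13. 13⁻¹ ≡ 4 (mod 17) since 13·4 = 52 ≡ 1, so λ ≡ 7·4 ≡ 11.
  x = λ² - 16 - 16 = 121 - 32 ≡ 4; y = λ·(16 - 4) - 15 ≡ 15. → (4, 15)
add P: (4, 15) + (8, 14). λ = (14 - 15)/(8 - 4) ≡ 16/4 mod 17. 4⁻¹ ≡ 13 (mod 17), so λ ≡ 4.
  x = λ² - 4 - 8 = 16 - 12 ≡ 4; y = λ·(4 - 4) - 15 ≡ 2. → (4, 2)
double: tangent at (4, 2): λ = (3·4² + 4)/(2·2) ≡ 1/4. 4⁻¹ ≡ 13 (mod 17) since 4·13 = 52 ≡ 1, so λ ≡ 1·13 ≡ 13.
  x = λ² - 4 - 4 = 169 - 8 ≡ 8; y = λ·(4 - 8) - 2 ≡ 14. → (8, 14)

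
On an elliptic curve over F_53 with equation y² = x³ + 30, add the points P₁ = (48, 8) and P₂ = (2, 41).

(9, 32)

(48, 8) + (2, 41). λ = (41 - 8)/(2 - 48) ≡ 33/7 mod 53. 7⁻¹ ≡ 38 (mod 53), so λ ≡ 35.
  x = λ² - 48 - 2 = 1225 - 50 ≡ 9; y = λ·(48 - 9) - 8 ≡ 32. → (9, 32)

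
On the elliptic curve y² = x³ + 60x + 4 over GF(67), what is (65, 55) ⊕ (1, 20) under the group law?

(65, 55) + (1, 20). λ = (20 - 55)/(1 - 65) ≡ 32/3 mod 67. 3⁻¹ ≡ 45 (mod 67), so λ ≡ 33.
  x = λ² - 65 - 1 = 1089 - 66 ≡ 18; y = λ·(65 - 18) - 55 ≡ 22. → (18, 22)

(18, 22)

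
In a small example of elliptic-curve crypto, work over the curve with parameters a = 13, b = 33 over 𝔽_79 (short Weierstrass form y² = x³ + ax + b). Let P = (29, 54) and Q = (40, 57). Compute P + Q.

(61, 45)

(29, 54) + (40, 57). λ = (57 - 54)/(40 - 29) ≡ 3/11 mod 79. 11⁻¹ ≡ 36 (mod 79), so λ ≡ 29.
  x = λ² - 29 - 40 = 841 - 69 ≡ 61; y = λ·(29 - 61) - 54 ≡ 45. → (61, 45)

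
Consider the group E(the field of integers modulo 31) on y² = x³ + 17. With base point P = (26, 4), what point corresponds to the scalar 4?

(5, 7)

Double-and-add on 4 = (100)₂. Start with P = (26, 4) for the leading 1-bit.
double: tangent at (26, 4): λ = (3·26² + 0)/(2·4) ≡ 13/8. 8⁻¹ ≡ 4 (mod 31) since 8·4 = 32 ≡ 1, so λ ≡ 13·4 ≡ 21.
  x = λ² - 26 - 26 = 441 - 52 ≡ 17; y = λ·(26 - 17) - 4 ≡ 30. → (17, 30)
double: tangent at (17, 30): λ = (3·17² + 0)/(2·30) ≡ 30/29. 29⁻¹ ≡ 15 (mod 31) since 29·15 = 435 ≡ 1, so λ ≡ 30·15 ≡ 16.
  x = λ² - 17 - 17 = 256 - 34 ≡ 5; y = λ·(17 - 5) - 30 ≡ 7. → (5, 7)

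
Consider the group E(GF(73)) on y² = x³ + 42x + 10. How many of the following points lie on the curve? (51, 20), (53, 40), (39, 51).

0

(51, 20): 20² ≡ 35, rhs ≡ 45 → off.
(53, 40): 40² ≡ 67, rhs ≡ 3 → off.
(39, 51): 51² ≡ 46, rhs ≡ 12 → off.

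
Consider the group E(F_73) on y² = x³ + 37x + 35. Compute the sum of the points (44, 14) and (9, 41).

(44, 14) + (9, 41). λ = (41 - 14)/(9 - 44) ≡ 27/38 mod 73. 38⁻¹ ≡ 25 (mod 73), so λ ≡ 18.
  x = λ² - 44 - 9 = 324 - 53 ≡ 52; y = λ·(44 - 52) - 14 ≡ 61. → (52, 61)

(52, 61)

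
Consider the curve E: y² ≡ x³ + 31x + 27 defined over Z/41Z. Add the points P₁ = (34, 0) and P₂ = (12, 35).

(34, 0) + (12, 35). λ = (35 - 0)/(12 - 34) ≡ 35/19 mod 41. 19⁻¹ ≡ 13 (mod 41), so λ ≡ 4.
  x = λ² - 34 - 12 = 16 - 46 ≡ 11; y = λ·(34 - 11) - 0 ≡ 10. → (11, 10)

(11, 10)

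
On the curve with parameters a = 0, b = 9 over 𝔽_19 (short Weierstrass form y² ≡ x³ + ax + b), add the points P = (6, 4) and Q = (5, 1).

(17, 1)

(6, 4) + (5, 1). λ = (1 - 4)/(5 - 6) ≡ 16/18 mod 19. 18⁻¹ ≡ 18 (mod 19), so λ ≡ 3.
  x = λ² - 6 - 5 = 9 - 11 ≡ 17; y = λ·(6 - 17) - 4 ≡ 1. → (17, 1)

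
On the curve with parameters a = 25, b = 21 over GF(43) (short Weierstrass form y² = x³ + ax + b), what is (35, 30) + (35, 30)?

tangent at (35, 30): λ = (3·35² + 25)/(2·30) ≡ 2/17. 17⁻¹ ≡ 38 (mod 43), so λ ≡ 2·38 ≡ 33.
  x = λ² - 35 - 35 = 1089 - 70 ≡ 30; y = λ·(35 - 30) - 30 ≡ 6. → (30, 6)

(30, 6)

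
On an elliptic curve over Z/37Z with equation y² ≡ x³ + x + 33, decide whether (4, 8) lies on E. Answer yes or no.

y² = 8² ≡ 27; x³ + 1x + 33 = 101 ≡ 27 (mod 37). 27 = 27.

yes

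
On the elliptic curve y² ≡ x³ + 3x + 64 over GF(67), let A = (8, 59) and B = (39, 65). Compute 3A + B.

(13, 42)

First 3A:
Repeated addition: build up to 3A.
2A: tangent at (8, 59): λ = (3·8² + 3)/(2·59) ≡ 61/51. 51⁻¹ ≡ 46 (mod 67) since 51·46 = 2346 ≡ 1, so λ ≡ 61·46 ≡ 59.
  x = λ² - 8 - 8 = 3481 - 16 ≡ 48; y = λ·(8 - 48) - 59 ≡ 60. → (48, 60)
3A: (48, 60) + (8, 59). λ = (59 - 60)/(8 - 48) ≡ 66/27 mod 67. 27⁻¹ ≡ 5 (mod 67) since 27·5 = 135 ≡ 1, so λ ≡ 62.
  x = λ² - 48 - 8 = 3844 - 56 ≡ 36; y = λ·(48 - 36) - 60 ≡ 14. → (36, 14)
3A = (36, 14).
Finally 3A + B:
(36, 14) + (39, 65). λ = (65 - 14)/(39 - 36) ≡ 51/3 mod 67. 3⁻¹ ≡ 45 (mod 67) since 3·45 = 135 ≡ 1, so λ ≡ 17.
  x = λ² - 36 - 39 = 289 - 75 ≡ 13; y = λ·(36 - 13) - 14 ≡ 42. → (13, 42)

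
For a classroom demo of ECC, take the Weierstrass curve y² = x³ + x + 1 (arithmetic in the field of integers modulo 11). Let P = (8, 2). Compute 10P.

(3, 3)

Double-and-add on 10 = (1010)₂. Start with P = (8, 2) for the leading 1-bit.
double: tangent at (8, 2): λ = (3·8² + 1)/(2·2) ≡ 6/4. 4⁻¹ ≡ 3 (mod 11), so λ ≡ 6·3 ≡ 7.
  x = λ² - 8 - 8 = 49 - 16 ≡ 0; y = λ·(8 - 0) - 2 ≡ 10. → (0, 10)
double: tangent at (0, 10): λ = (3·0² + 1)/(2·10) ≡ 1/9. 9⁻¹ ≡ 5 (mod 11) since 9·5 = 45 ≡ 1, so λ ≡ 1·5 ≡ 5.
  x = λ² - 0 - 0 = 25 - 0 ≡ 3; y = λ·(0 - 3) - 10 ≡ 8. → (3, 8)
add P: (3, 8) + (8, 2). λ = (2 - 8)/(8 - 3) ≡ 5/5 mod 11. 5⁻¹ ≡ 9 (mod 11), so λ ≡ 1.
  x = λ² - 3 - 8 = 1 - 11 ≡ 1; y = λ·(3 - 1) - 8 ≡ 5. → (1, 5)
double: tangent at (1, 5): λ = (3·1² + 1)/(2·5) ≡ 4/10. 10⁻¹ ≡ 10 (mod 11), so λ ≡ 4·10 ≡ 7.
  x = λ² - 1 - 1 = 49 - 2 ≡ 3; y = λ·(1 - 3) - 5 ≡ 3. → (3, 3)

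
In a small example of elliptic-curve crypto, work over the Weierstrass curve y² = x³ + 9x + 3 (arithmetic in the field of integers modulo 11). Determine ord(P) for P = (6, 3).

11

2P: tangent at (6, 3): λ = (3·6² + 9)/(2·3) ≡ 7/6. 6⁻¹ ≡ 2 (mod 11) since 6·2 = 12 ≡ 1, so λ ≡ 7·2 ≡ 3.
  x = λ² - 6 - 6 = 9 - 12 ≡ 8; y = λ·(6 - 8) - 3 ≡ 2. → (8, 2)
3P: (8, 2) + (6, 3). λ = (3 - 2)/(6 - 8) ≡ 1/9 mod 11. 9⁻¹ ≡ 5 (mod 11), so λ ≡ 5.
  x = λ² - 8 - 6 = 25 - 14 ≡ 0; y = λ·(8 - 0) - 2 ≡ 5. → (0, 5)
4P: (0, 5) + (6, 3). λ = (3 - 5)/(6 - 0) ≡ 9/6 mod 11. 6⁻¹ ≡ 2 (mod 11), so λ ≡ 7.
  x = λ² - 0 - 6 = 49 - 6 ≡ 10; y = λ·(0 - 10) - 5 ≡ 2. → (10, 2)
5P: (10, 2) + (6, 3). λ = (3 - 2)/(6 - 10) ≡ 1/7 mod 11. 7⁻¹ ≡ 8 (mod 11), so λ ≡ 8.
  x = λ² - 10 - 6 = 64 - 16 ≡ 4; y = λ·(10 - 4) - 2 ≡ 2. → (4, 2)
6P: (4, 2) + (6, 3). λ = (3 - 2)/(6 - 4) ≡ 1/2 mod 11. 2⁻¹ ≡ 6 (mod 11), so λ ≡ 6.
  x = λ² - 4 - 6 = 36 - 10 ≡ 4; y = λ·(4 - 4) - 2 ≡ 9. → (4, 9)
7P: (4, 9) + (6, 3). λ = (3 - 9)/(6 - 4) ≡ 5/2 mod 11. 2⁻¹ ≡ 6 (mod 11) since 2·6 = 12 ≡ 1, so λ ≡ 8.
  x = λ² - 4 - 6 = 64 - 10 ≡ 10; y = λ·(4 - 10) - 9 ≡ 9. → (10, 9)
8P: (10, 9) + (6, 3). λ = (3 - 9)/(6 - 10) ≡ 5/7 mod 11. 7⁻¹ ≡ 8 (mod 11), so λ ≡ 7.
  x = λ² - 10 - 6 = 49 - 16 ≡ 0; y = λ·(10 - 0) - 9 ≡ 6. → (0, 6)
9P: (0, 6) + (6, 3). λ = (3 - 6)/(6 - 0) ≡ 8/6 mod 11. 6⁻¹ ≡ 2 (mod 11) since 6·2 = 12 ≡ 1, so λ ≡ 5.
  x = λ² - 0 - 6 = 25 - 6 ≡ 8; y = λ·(0 - 8) - 6 ≡ 9. → (8, 9)
10P: (8, 9) + (6, 3). λ = (3 - 9)/(6 - 8) ≡ 5/9 mod 11. 9⁻¹ ≡ 5 (mod 11), so λ ≡ 3.
  x = λ² - 8 - 6 = 9 - 14 ≡ 6; y = λ·(8 - 6) - 9 ≡ 8. → (6, 8)
11P: (6, 8) + (6, 3): same x and y₁ ≡ -y₂, so the sum is ∞.
11P = ∞, so the order is 11.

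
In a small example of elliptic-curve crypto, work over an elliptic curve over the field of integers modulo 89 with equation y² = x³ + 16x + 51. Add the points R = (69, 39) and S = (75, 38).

(69, 39) + (75, 38). λ = (38 - 39)/(75 - 69) ≡ 88/6 mod 89. 6⁻¹ ≡ 15 (mod 89) since 6·15 = 90 ≡ 1, so λ ≡ 74.
  x = λ² - 69 - 75 = 5476 - 144 ≡ 81; y = λ·(69 - 81) - 39 ≡ 52. → (81, 52)

(81, 52)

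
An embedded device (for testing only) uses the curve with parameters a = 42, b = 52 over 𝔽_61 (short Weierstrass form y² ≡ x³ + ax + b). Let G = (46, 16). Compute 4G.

(23, 58)

Repeated addition: build up to 4G.
2G: tangent at (46, 16): λ = (3·46² + 42)/(2·16) ≡ 46/32. 32⁻¹ ≡ 21 (mod 61) since 32·21 = 672 ≡ 1, so λ ≡ 46·21 ≡ 51.
  x = λ² - 46 - 46 = 2601 - 92 ≡ 8; y = λ·(46 - 8) - 16 ≡ 31. → (8, 31)
3G: (8, 31) + (46, 16). λ = (16 - 31)/(46 - 8) ≡ 46/38 mod 61. 38⁻¹ ≡ 53 (mod 61), so λ ≡ 59.
  x = λ² - 8 - 46 = 3481 - 54 ≡ 11; y = λ·(8 - 11) - 31 ≡ 36. → (11, 36)
4G: (11, 36) + (46, 16). λ = (16 - 36)/(46 - 11) ≡ 41/35 mod 61. 35⁻¹ ≡ 7 (mod 61), so λ ≡ 43.
  x = λ² - 11 - 46 = 1849 - 57 ≡ 23; y = λ·(11 - 23) - 36 ≡ 58. → (23, 58)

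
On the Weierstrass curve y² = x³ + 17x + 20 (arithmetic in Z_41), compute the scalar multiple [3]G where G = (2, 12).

(16, 1)

Repeated addition: build up to 3G.
2G: tangent at (2, 12): λ = (3·2² + 17)/(2·12) ≡ 29/24. 24⁻¹ ≡ 12 (mod 41), so λ ≡ 29·12 ≡ 20.
  x = λ² - 2 - 2 = 400 - 4 ≡ 27; y = λ·(2 - 27) - 12 ≡ 21. → (27, 21)
3G: (27, 21) + (2, 12). λ = (12 - 21)/(2 - 27) ≡ 32/16 mod 41. 16⁻¹ ≡ 18 (mod 41), so λ ≡ 2.
  x = λ² - 27 - 2 = 4 - 29 ≡ 16; y = λ·(27 - 16) - 21 ≡ 1. → (16, 1)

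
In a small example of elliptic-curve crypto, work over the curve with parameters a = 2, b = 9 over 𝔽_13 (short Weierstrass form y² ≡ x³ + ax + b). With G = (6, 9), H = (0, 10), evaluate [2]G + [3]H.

(4, 4)

First 2G:
Repeated addition: build up to 2G.
2G: tangent at (6, 9): λ = (3·6² + 2)/(2·9) ≡ 6/5. 5⁻¹ ≡ 8 (mod 13) since 5·8 = 40 ≡ 1, so λ ≡ 6·8 ≡ 9.
  x = λ² - 6 - 6 = 81 - 12 ≡ 4; y = λ·(6 - 4) - 9 ≡ 9. → (4, 9)
2G = (4, 9).
Next 3H:
Repeated addition: build up to 3H.
2H: tangent at (0, 10): λ = (3·0² + 2)/(2·10) ≡ 2/7. 7⁻¹ ≡ 2 (mod 13) since 7·2 = 14 ≡ 1, so λ ≡ 2·2 ≡ 4.
  x = λ² - 0 - 0 = 16 - 0 ≡ 3; y = λ·(0 - 3) - 10 ≡ 4. → (3, 4)
3H: (3, 4) + (0, 10). λ = (10 - 4)/(0 - 3) ≡ 6/10 mod 13. 10⁻¹ ≡ 4 (mod 13) since 10·4 = 40 ≡ 1, so λ ≡ 11.
  x = λ² - 3 - 0 = 121 - 3 ≡ 1; y = λ·(3 - 1) - 4 ≡ 5. → (1, 5)
3H = (1, 5).
Finally 2G + 3H:
(4, 9) + (1, 5). λ = (5 - 9)/(1 - 4) ≡ 9/10 mod 13. 10⁻¹ ≡ 4 (mod 13) since 10·4 = 40 ≡ 1, so λ ≡ 10.
  x = λ² - 4 - 1 = 100 - 5 ≡ 4; y = λ·(4 - 4) - 9 ≡ 4. → (4, 4)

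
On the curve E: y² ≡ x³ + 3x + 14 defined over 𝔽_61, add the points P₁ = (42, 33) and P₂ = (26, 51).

(42, 33) + (26, 51). λ = (51 - 33)/(26 - 42) ≡ 18/45 mod 61. 45⁻¹ ≡ 19 (mod 61), so λ ≡ 37.
  x = λ² - 42 - 26 = 1369 - 68 ≡ 20; y = λ·(42 - 20) - 33 ≡ 49. → (20, 49)

(20, 49)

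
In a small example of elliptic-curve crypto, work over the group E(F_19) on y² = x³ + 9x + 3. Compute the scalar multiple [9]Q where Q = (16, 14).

(16, 14)

Double-and-add on 9 = (1001)₂. Start with Q = (16, 14) for the leading 1-bit.
double: tangent at (16, 14): λ = (3·16² + 9)/(2·14) ≡ 17/9. 9⁻¹ ≡ 17 (mod 19), so λ ≡ 17·17 ≡ 4.
  x = λ² - 16 - 16 = 16 - 32 ≡ 3; y = λ·(16 - 3) - 14 ≡ 0. → (3, 0)
double: (3, 0) + (3, 0): same x and y₁ ≡ -y₂, so the sum is 𝒪.
double: 𝒪 + 𝒪 = 𝒪 (identity).
add Q: 𝒪 + (16, 14) = (16, 14) (identity).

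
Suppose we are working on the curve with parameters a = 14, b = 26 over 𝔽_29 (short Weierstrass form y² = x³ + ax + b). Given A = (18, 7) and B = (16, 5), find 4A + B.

First 4A:
Repeated addition: build up to 4A.
2A: tangent at (18, 7): λ = (3·18² + 14)/(2·7) ≡ 0/14. 14⁻¹ ≡ 27 (mod 29), so λ ≡ 0·27 ≡ 0.
  x = λ² - 18 - 18 = 0 - 36 ≡ 22; y = λ·(18 - 22) - 7 ≡ 22. → (22, 22)
3A: (22, 22) + (18, 7). λ = (7 - 22)/(18 - 22) ≡ 14/25 mod 29. 25⁻¹ ≡ 7 (mod 29) since 25·7 = 175 ≡ 1, so λ ≡ 11.
  x = λ² - 22 - 18 = 121 - 40 ≡ 23; y = λ·(22 - 23) - 22 ≡ 25. → (23, 25)
4A: (23, 25) + (18, 7). λ = (7 - 25)/(18 - 23) ≡ 11/24 mod 29. 24⁻¹ ≡ 23 (mod 29), so λ ≡ 21.
  x = λ² - 23 - 18 = 441 - 41 ≡ 23; y = λ·(23 - 23) - 25 ≡ 4. → (23, 4)
4A = (23, 4).
Finally 4A + B:
(23, 4) + (16, 5). λ = (5 - 4)/(16 - 23) ≡ 1/22 mod 29. 22⁻¹ ≡ 4 (mod 29), so λ ≡ 4.
  x = λ² - 23 - 16 = 16 - 39 ≡ 6; y = λ·(23 - 6) - 4 ≡ 6. → (6, 6)

(6, 6)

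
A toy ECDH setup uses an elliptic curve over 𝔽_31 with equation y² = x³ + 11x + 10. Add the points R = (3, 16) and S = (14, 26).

(3, 16) + (14, 26). λ = (26 - 16)/(14 - 3) ≡ 10/11 mod 31. 11⁻¹ ≡ 17 (mod 31), so λ ≡ 15.
  x = λ² - 3 - 14 = 225 - 17 ≡ 22; y = λ·(3 - 22) - 16 ≡ 9. → (22, 9)

(22, 9)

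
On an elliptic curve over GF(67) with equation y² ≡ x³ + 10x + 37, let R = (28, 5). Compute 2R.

(36, 35)

tangent at (28, 5): λ = (3·28² + 10)/(2·5) ≡ 17/10. 10⁻¹ ≡ 47 (mod 67) since 10·47 = 470 ≡ 1, so λ ≡ 17·47 ≡ 62.
  x = λ² - 28 - 28 = 3844 - 56 ≡ 36; y = λ·(28 - 36) - 5 ≡ 35. → (36, 35)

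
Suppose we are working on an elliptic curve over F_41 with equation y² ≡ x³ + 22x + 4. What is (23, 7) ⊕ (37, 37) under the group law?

(4, 22)

(23, 7) + (37, 37). λ = (37 - 7)/(37 - 23) ≡ 30/14 mod 41. 14⁻¹ ≡ 3 (mod 41) since 14·3 = 42 ≡ 1, so λ ≡ 8.
  x = λ² - 23 - 37 = 64 - 60 ≡ 4; y = λ·(23 - 4) - 7 ≡ 22. → (4, 22)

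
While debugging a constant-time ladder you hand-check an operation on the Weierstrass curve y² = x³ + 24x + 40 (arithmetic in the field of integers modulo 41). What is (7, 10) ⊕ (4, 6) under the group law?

(7, 10) + (4, 6). λ = (6 - 10)/(4 - 7) ≡ 37/38 mod 41. 38⁻¹ ≡ 27 (mod 41), so λ ≡ 15.
  x = λ² - 7 - 4 = 225 - 11 ≡ 9; y = λ·(7 - 9) - 10 ≡ 1. → (9, 1)

(9, 1)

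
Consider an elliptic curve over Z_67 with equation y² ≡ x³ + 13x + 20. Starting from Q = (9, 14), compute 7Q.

Repeated addition: build up to 7Q.
2Q: tangent at (9, 14): λ = (3·9² + 13)/(2·14) ≡ 55/28. 28⁻¹ ≡ 12 (mod 67), so λ ≡ 55·12 ≡ 57.
  x = λ² - 9 - 9 = 3249 - 18 ≡ 15; y = λ·(9 - 15) - 14 ≡ 46. → (15, 46)
3Q: (15, 46) + (9, 14). λ = (14 - 46)/(9 - 15) ≡ 35/61 mod 67. 61⁻¹ ≡ 11 (mod 67), so λ ≡ 50.
  x = λ² - 15 - 9 = 2500 - 24 ≡ 64; y = λ·(15 - 64) - 46 ≡ 50. → (64, 50)
4Q: (64, 50) + (9, 14). λ = (14 - 50)/(9 - 64) ≡ 31/12 mod 67. 12⁻¹ ≡ 28 (mod 67), so λ ≡ 64.
  x = λ² - 64 - 9 = 4096 - 73 ≡ 3; y = λ·(64 - 3) - 50 ≡ 35. → (3, 35)
5Q: (3, 35) + (9, 14). λ = (14 - 35)/(9 - 3) ≡ 46/6 mod 67. 6⁻¹ ≡ 56 (mod 67), so λ ≡ 30.
  x = λ² - 3 - 9 = 900 - 12 ≡ 17; y = λ·(3 - 17) - 35 ≡ 14. → (17, 14)
6Q: (17, 14) + (9, 14). λ = (14 - 14)/(9 - 17) ≡ 0/59 mod 67. 59⁻¹ ≡ 25 (mod 67), so λ ≡ 0.
  x = λ² - 17 - 9 = 0 - 26 ≡ 41; y = λ·(17 - 41) - 14 ≡ 53. → (41, 53)
7Q: (41, 53) + (9, 14). λ = (14 - 53)/(9 - 41) ≡ 28/35 mod 67. 35⁻¹ ≡ 23 (mod 67) since 35·23 = 805 ≡ 1, so λ ≡ 41.
  x = λ² - 41 - 9 = 1681 - 50 ≡ 23; y = λ·(41 - 23) - 53 ≡ 15. → (23, 15)

(23, 15)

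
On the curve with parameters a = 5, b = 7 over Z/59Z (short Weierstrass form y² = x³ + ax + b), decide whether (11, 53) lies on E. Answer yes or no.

yes

y² = 53² ≡ 36; x³ + 5x + 7 = 1393 ≡ 36 (mod 59). 36 = 36.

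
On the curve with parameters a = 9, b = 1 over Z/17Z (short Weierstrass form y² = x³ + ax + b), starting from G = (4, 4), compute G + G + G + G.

Repeated addition: build up to 4G.
2G: tangent at (4, 4): λ = (3·4² + 9)/(2·4) ≡ 6/8. 8⁻¹ ≡ 15 (mod 17), so λ ≡ 6·15 ≡ 5.
  x = λ² - 4 - 4 = 25 - 8 ≡ 0; y = λ·(4 - 0) - 4 ≡ 16. → (0, 16)
3G: (0, 16) + (4, 4). λ = (4 - 16)/(4 - 0) ≡ 5/4 mod 17. 4⁻¹ ≡ 13 (mod 17), so λ ≡ 14.
  x = λ² - 0 - 4 = 196 - 4 ≡ 5; y = λ·(0 - 5) - 16 ≡ 16. → (5, 16)
4G: (5, 16) + (4, 4). λ = (4 - 16)/(4 - 5) ≡ 5/16 mod 17. 16⁻¹ ≡ 16 (mod 17) since 16·16 = 256 ≡ 1, so λ ≡ 12.
  x = λ² - 5 - 4 = 144 - 9 ≡ 16; y = λ·(5 - 16) - 16 ≡ 5. → (16, 5)

(16, 5)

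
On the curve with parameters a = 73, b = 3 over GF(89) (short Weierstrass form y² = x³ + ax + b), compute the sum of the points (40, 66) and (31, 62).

(16, 4)

(40, 66) + (31, 62). λ = (62 - 66)/(31 - 40) ≡ 85/80 mod 89. 80⁻¹ ≡ 79 (mod 89) since 80·79 = 6320 ≡ 1, so λ ≡ 40.
  x = λ² - 40 - 31 = 1600 - 71 ≡ 16; y = λ·(40 - 16) - 66 ≡ 4. → (16, 4)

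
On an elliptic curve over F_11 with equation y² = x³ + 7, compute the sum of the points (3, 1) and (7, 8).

(3, 1) + (7, 8). λ = (8 - 1)/(7 - 3) ≡ 7/4 mod 11. 4⁻¹ ≡ 3 (mod 11), so λ ≡ 10.
  x = λ² - 3 - 7 = 100 - 10 ≡ 2; y = λ·(3 - 2) - 1 ≡ 9. → (2, 9)

(2, 9)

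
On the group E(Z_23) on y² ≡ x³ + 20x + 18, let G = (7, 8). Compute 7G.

Repeated addition: build up to 7G.
2G: tangent at (7, 8): λ = (3·7² + 20)/(2·8) ≡ 6/16. 16⁻¹ ≡ 13 (mod 23) since 16·13 = 208 ≡ 1, so λ ≡ 6·13 ≡ 9.
  x = λ² - 7 - 7 = 81 - 14 ≡ 21; y = λ·(7 - 21) - 8 ≡ 4. → (21, 4)
3G: (21, 4) + (7, 8). λ = (8 - 4)/(7 - 21) ≡ 4/9 mod 23. 9⁻¹ ≡ 18 (mod 23) since 9·18 = 162 ≡ 1, so λ ≡ 3.
  x = λ² - 21 - 7 = 9 - 28 ≡ 4; y = λ·(21 - 4) - 4 ≡ 1. → (4, 1)
4G: (4, 1) + (7, 8). λ = (8 - 1)/(7 - 4) ≡ 7/3 mod 23. 3⁻¹ ≡ 8 (mod 23), so λ ≡ 10.
  x = λ² - 4 - 7 = 100 - 11 ≡ 20; y = λ·(4 - 20) - 1 ≡ 0. → (20, 0)
5G: (20, 0) + (7, 8). λ = (8 - 0)/(7 - 20) ≡ 8/10 mod 23. 10⁻¹ ≡ 7 (mod 23), so λ ≡ 10.
  x = λ² - 20 - 7 = 100 - 27 ≡ 4; y = λ·(20 - 4) - 0 ≡ 22. → (4, 22)
6G: (4, 22) + (7, 8). λ = (8 - 22)/(7 - 4) ≡ 9/3 mod 23. 3⁻¹ ≡ 8 (mod 23), so λ ≡ 3.
  x = λ² - 4 - 7 = 9 - 11 ≡ 21; y = λ·(4 - 21) - 22 ≡ 19. → (21, 19)
7G: (21, 19) + (7, 8). λ = (8 - 19)/(7 - 21) ≡ 12/9 mod 23. 9⁻¹ ≡ 18 (mod 23) since 9·18 = 162 ≡ 1, so λ ≡ 9.
  x = λ² - 21 - 7 = 81 - 28 ≡ 7; y = λ·(21 - 7) - 19 ≡ 15. → (7, 15)

(7, 15)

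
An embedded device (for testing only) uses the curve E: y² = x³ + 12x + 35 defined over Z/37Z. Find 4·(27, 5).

Write G = (27, 5).
Repeated addition: build up to 4G.
2G: tangent at (27, 5): λ = (3·27² + 12)/(2·5) ≡ 16/10. 10⁻¹ ≡ 26 (mod 37), so λ ≡ 16·26 ≡ 9.
  x = λ² - 27 - 27 = 81 - 54 ≡ 27; y = λ·(27 - 27) - 5 ≡ 32. → (27, 32)
3G: (27, 32) + (27, 5): same x and y₁ ≡ -y₂, so the sum is O.
4G: O + (27, 5) = (27, 5) (identity).

(27, 5)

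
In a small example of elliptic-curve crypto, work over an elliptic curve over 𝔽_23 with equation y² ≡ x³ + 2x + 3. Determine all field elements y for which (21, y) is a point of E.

x³ + 2x + 3 = 9306 ≡ 14 (mod 23).
14 is a non-residue mod 23; no y exists.

none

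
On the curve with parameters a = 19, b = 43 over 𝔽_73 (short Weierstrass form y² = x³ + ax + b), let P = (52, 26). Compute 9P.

(3, 45)

Double-and-add on 9 = (1001)₂. Start with P = (52, 26) for the leading 1-bit.
double: tangent at (52, 26): λ = (3·52² + 19)/(2·26) ≡ 28/52. 52⁻¹ ≡ 66 (mod 73) since 52·66 = 3432 ≡ 1, so λ ≡ 28·66 ≡ 23.
  x = λ² - 52 - 52 = 529 - 104 ≡ 60; y = λ·(52 - 60) - 26 ≡ 9. → (60, 9)
double: tangent at (60, 9): λ = (3·60² + 19)/(2·9) ≡ 15/18. 18⁻¹ ≡ 69 (mod 73), so λ ≡ 15·69 ≡ 13.
  x = λ² - 60 - 60 = 169 - 120 ≡ 49; y = λ·(60 - 49) - 9 ≡ 61. → (49, 61)
double: tangent at (49, 61): λ = (3·49² + 19)/(2·61) ≡ 68/49. 49⁻¹ ≡ 3 (mod 73), so λ ≡ 68·3 ≡ 58.
  x = λ² - 49 - 49 = 3364 - 98 ≡ 54; y = λ·(49 - 54) - 61 ≡ 14. → (54, 14)
add P: (54, 14) + (52, 26). λ = (26 - 14)/(52 - 54) ≡ 12/71 mod 73. 71⁻¹ ≡ 36 (mod 73), so λ ≡ 67.
  x = λ² - 54 - 52 = 4489 - 106 ≡ 3; y = λ·(54 - 3) - 14 ≡ 45. → (3, 45)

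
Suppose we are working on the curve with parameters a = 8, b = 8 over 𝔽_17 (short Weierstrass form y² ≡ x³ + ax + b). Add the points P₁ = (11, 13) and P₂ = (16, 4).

(15, 1)

(11, 13) + (16, 4). λ = (4 - 13)/(16 - 11) ≡ 8/5 mod 17. 5⁻¹ ≡ 7 (mod 17) since 5·7 = 35 ≡ 1, so λ ≡ 5.
  x = λ² - 11 - 16 = 25 - 27 ≡ 15; y = λ·(11 - 15) - 13 ≡ 1. → (15, 1)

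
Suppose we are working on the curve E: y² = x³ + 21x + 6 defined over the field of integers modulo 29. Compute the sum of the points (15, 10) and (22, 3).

(22, 26)

(15, 10) + (22, 3). λ = (3 - 10)/(22 - 15) ≡ 22/7 mod 29. 7⁻¹ ≡ 25 (mod 29), so λ ≡ 28.
  x = λ² - 15 - 22 = 784 - 37 ≡ 22; y = λ·(15 - 22) - 10 ≡ 26. → (22, 26)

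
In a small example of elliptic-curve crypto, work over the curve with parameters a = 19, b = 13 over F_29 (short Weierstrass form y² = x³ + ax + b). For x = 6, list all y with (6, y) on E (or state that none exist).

13, 16

x³ + 19x + 13 = 343 ≡ 24 (mod 29).
Square roots of 24 mod 29: 13 and 16 (since 13² = 169 ≡ 24).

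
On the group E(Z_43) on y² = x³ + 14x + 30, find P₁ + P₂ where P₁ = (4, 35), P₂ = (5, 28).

(4, 35) + (5, 28). λ = (28 - 35)/(5 - 4) ≡ 36/1 mod 43. 1⁻¹ ≡ 1 (mod 43), so λ ≡ 36.
  x = λ² - 4 - 5 = 1296 - 9 ≡ 40; y = λ·(4 - 40) - 35 ≡ 2. → (40, 2)

(40, 2)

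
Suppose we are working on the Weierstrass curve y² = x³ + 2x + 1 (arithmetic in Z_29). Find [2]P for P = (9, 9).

(10, 8)

tangent at (9, 9): λ = (3·9² + 2)/(2·9) ≡ 13/18. 18⁻¹ ≡ 21 (mod 29), so λ ≡ 13·21 ≡ 12.
  x = λ² - 9 - 9 = 144 - 18 ≡ 10; y = λ·(9 - 10) - 9 ≡ 8. → (10, 8)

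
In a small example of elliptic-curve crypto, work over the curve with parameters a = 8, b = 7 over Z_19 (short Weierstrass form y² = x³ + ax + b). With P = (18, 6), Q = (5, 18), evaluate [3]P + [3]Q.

(18, 6)

First 3P:
Repeated addition: build up to 3P.
2P: tangent at (18, 6): λ = (3·18² + 8)/(2·6) ≡ 11/12. 12⁻¹ ≡ 8 (mod 19) since 12·8 = 96 ≡ 1, so λ ≡ 11·8 ≡ 12.
  x = λ² - 18 - 18 = 144 - 36 ≡ 13; y = λ·(18 - 13) - 6 ≡ 16. → (13, 16)
3P: (13, 16) + (18, 6). λ = (6 - 16)/(18 - 13) ≡ 9/5 mod 19. 5⁻¹ ≡ 4 (mod 19) since 5·4 = 20 ≡ 1, so λ ≡ 17.
  x = λ² - 13 - 18 = 289 - 31 ≡ 11; y = λ·(13 - 11) - 16 ≡ 18. → (11, 18)
3P = (11, 18).
Next 3Q:
Repeated addition: build up to 3Q.
2Q: tangent at (5, 18): λ = (3·5² + 8)/(2·18) ≡ 7/17. 17⁻¹ ≡ 9 (mod 19), so λ ≡ 7·9 ≡ 6.
  x = λ² - 5 - 5 = 36 - 10 ≡ 7; y = λ·(5 - 7) - 18 ≡ 8. → (7, 8)
3Q: (7, 8) + (5, 18). λ = (18 - 8)/(5 - 7) ≡ 10/17 mod 19. 17⁻¹ ≡ 9 (mod 19), so λ ≡ 14.
  x = λ² - 7 - 5 = 196 - 12 ≡ 13; y = λ·(7 - 13) - 8 ≡ 3. → (13, 3)
3Q = (13, 3).
Finally 3P + 3Q:
(11, 18) + (13, 3). λ = (3 - 18)/(13 - 11) ≡ 4/2 mod 19. 2⁻¹ ≡ 10 (mod 19) since 2·10 = 20 ≡ 1, so λ ≡ 2.
  x = λ² - 11 - 13 = 4 - 24 ≡ 18; y = λ·(11 - 18) - 18 ≡ 6. → (18, 6)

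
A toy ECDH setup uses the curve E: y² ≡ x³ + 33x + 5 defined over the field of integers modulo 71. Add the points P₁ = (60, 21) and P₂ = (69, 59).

(58, 19)

(60, 21) + (69, 59). λ = (59 - 21)/(69 - 60) ≡ 38/9 mod 71. 9⁻¹ ≡ 8 (mod 71), so λ ≡ 20.
  x = λ² - 60 - 69 = 400 - 129 ≡ 58; y = λ·(60 - 58) - 21 ≡ 19. → (58, 19)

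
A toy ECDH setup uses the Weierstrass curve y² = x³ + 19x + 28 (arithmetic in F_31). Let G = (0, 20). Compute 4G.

(21, 27)

Double-and-add on 4 = (100)₂. Start with G = (0, 20) for the leading 1-bit.
double: tangent at (0, 20): λ = (3·0² + 19)/(2·20) ≡ 19/9. 9⁻¹ ≡ 7 (mod 31), so λ ≡ 19·7 ≡ 9.
  x = λ² - 0 - 0 = 81 - 0 ≡ 19; y = λ·(0 - 19) - 20 ≡ 26. → (19, 26)
double: tangent at (19, 26): λ = (3·19² + 19)/(2·26) ≡ 17/21. 21⁻¹ ≡ 3 (mod 31), so λ ≡ 17·3 ≡ 20.
  x = λ² - 19 - 19 = 400 - 38 ≡ 21; y = λ·(19 - 21) - 26 ≡ 27. → (21, 27)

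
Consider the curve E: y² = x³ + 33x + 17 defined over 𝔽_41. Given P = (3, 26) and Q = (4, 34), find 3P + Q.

(32, 4)

First 3P:
Repeated addition: build up to 3P.
2P: tangent at (3, 26): λ = (3·3² + 33)/(2·26) ≡ 19/11. 11⁻¹ ≡ 15 (mod 41) since 11·15 = 165 ≡ 1, so λ ≡ 19·15 ≡ 39.
  x = λ² - 3 - 3 = 1521 - 6 ≡ 39; y = λ·(3 - 39) - 26 ≡ 5. → (39, 5)
3P: (39, 5) + (3, 26). λ = (26 - 5)/(3 - 39) ≡ 21/5 mod 41. 5⁻¹ ≡ 33 (mod 41) since 5·33 = 165 ≡ 1, so λ ≡ 37.
  x = λ² - 39 - 3 = 1369 - 42 ≡ 15; y = λ·(39 - 15) - 5 ≡ 22. → (15, 22)
3P = (15, 22).
Finally 3P + Q:
(15, 22) + (4, 34). λ = (34 - 22)/(4 - 15) ≡ 12/30 mod 41. 30⁻¹ ≡ 26 (mod 41) since 30·26 = 780 ≡ 1, so λ ≡ 25.
  x = λ² - 15 - 4 = 625 - 19 ≡ 32; y = λ·(15 - 32) - 22 ≡ 4. → (32, 4)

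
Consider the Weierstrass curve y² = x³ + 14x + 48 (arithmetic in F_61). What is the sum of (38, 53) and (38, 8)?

The two points share x = 38 and their y-coordinates satisfy 53 + 8 ≡ 0 (mod 61), so they are inverses. Their sum is ∞.

O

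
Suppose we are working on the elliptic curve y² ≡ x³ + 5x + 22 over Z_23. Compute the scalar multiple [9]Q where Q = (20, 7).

Repeated addition: build up to 9Q.
2Q: tangent at (20, 7): λ = (3·20² + 5)/(2·7) ≡ 9/14. 14⁻¹ ≡ 5 (mod 23) since 14·5 = 70 ≡ 1, so λ ≡ 9·5 ≡ 22.
  x = λ² - 20 - 20 = 484 - 40 ≡ 7; y = λ·(20 - 7) - 7 ≡ 3. → (7, 3)
3Q: (7, 3) + (20, 7). λ = (7 - 3)/(20 - 7) ≡ 4/13 mod 23. 13⁻¹ ≡ 16 (mod 23) since 13·16 = 208 ≡ 1, so λ ≡ 18.
  x = λ² - 7 - 20 = 324 - 27 ≡ 21; y = λ·(7 - 21) - 3 ≡ 21. → (21, 21)
4Q: (21, 21) + (20, 7). λ = (7 - 21)/(20 - 21) ≡ 9/22 mod 23. 22⁻¹ ≡ 22 (mod 23), so λ ≡ 14.
  x = λ² - 21 - 20 = 196 - 41 ≡ 17; y = λ·(21 - 17) - 21 ≡ 12. → (17, 12)
5Q: (17, 12) + (20, 7). λ = (7 - 12)/(20 - 17) ≡ 18/3 mod 23. 3⁻¹ ≡ 8 (mod 23), so λ ≡ 6.
  x = λ² - 17 - 20 = 36 - 37 ≡ 22; y = λ·(17 - 22) - 12 ≡ 4. → (22, 4)
6Q: (22, 4) + (20, 7). λ = (7 - 4)/(20 - 22) ≡ 3/21 mod 23. 21⁻¹ ≡ 11 (mod 23), so λ ≡ 10.
  x = λ² - 22 - 20 = 100 - 42 ≡ 12; y = λ·(22 - 12) - 4 ≡ 4. → (12, 4)
7Q: (12, 4) + (20, 7). λ = (7 - 4)/(20 - 12) ≡ 3/8 mod 23. 8⁻¹ ≡ 3 (mod 23), so λ ≡ 9.
  x = λ² - 12 - 20 = 81 - 32 ≡ 3; y = λ·(12 - 3) - 4 ≡ 8. → (3, 8)
8Q: (3, 8) + (20, 7). λ = (7 - 8)/(20 - 3) ≡ 22/17 mod 23. 17⁻¹ ≡ 19 (mod 23), so λ ≡ 4.
  x = λ² - 3 - 20 = 16 - 23 ≡ 16; y = λ·(3 - 16) - 8 ≡ 9. → (16, 9)
9Q: (16, 9) + (20, 7). λ = (7 - 9)/(20 - 16) ≡ 21/4 mod 23. 4⁻¹ ≡ 6 (mod 23), so λ ≡ 11.
  x = λ² - 16 - 20 = 121 - 36 ≡ 16; y = λ·(16 - 16) - 9 ≡ 14. → (16, 14)

(16, 14)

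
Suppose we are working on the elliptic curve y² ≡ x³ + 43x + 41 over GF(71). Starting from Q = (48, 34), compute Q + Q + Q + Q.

Repeated addition: build up to 4Q.
2Q: tangent at (48, 34): λ = (3·48² + 43)/(2·34) ≡ 68/68. 68⁻¹ ≡ 47 (mod 71), so λ ≡ 68·47 ≡ 1.
  x = λ² - 48 - 48 = 1 - 96 ≡ 47; y = λ·(48 - 47) - 34 ≡ 38. → (47, 38)
3Q: (47, 38) + (48, 34). λ = (34 - 38)/(48 - 47) ≡ 67/1 mod 71. 1⁻¹ ≡ 1 (mod 71), so λ ≡ 67.
  x = λ² - 47 - 48 = 4489 - 95 ≡ 63; y = λ·(47 - 63) - 38 ≡ 26. → (63, 26)
4Q: (63, 26) + (48, 34). λ = (34 - 26)/(48 - 63) ≡ 8/56 mod 71. 56⁻¹ ≡ 52 (mod 71) since 56·52 = 2912 ≡ 1, so λ ≡ 61.
  x = λ² - 63 - 48 = 3721 - 111 ≡ 60; y = λ·(63 - 60) - 26 ≡ 15. → (60, 15)

(60, 15)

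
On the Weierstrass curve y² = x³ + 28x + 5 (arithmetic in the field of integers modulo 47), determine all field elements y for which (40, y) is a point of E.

none

x³ + 28x + 5 = 65125 ≡ 30 (mod 47).
30 is a non-residue mod 47; no y exists.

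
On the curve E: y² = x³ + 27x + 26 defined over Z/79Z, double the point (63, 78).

(58, 28)

tangent at (63, 78): λ = (3·63² + 27)/(2·78) ≡ 5/77. 77⁻¹ ≡ 39 (mod 79) since 77·39 = 3003 ≡ 1, so λ ≡ 5·39 ≡ 37.
  x = λ² - 63 - 63 = 1369 - 126 ≡ 58; y = λ·(63 - 58) - 78 ≡ 28. → (58, 28)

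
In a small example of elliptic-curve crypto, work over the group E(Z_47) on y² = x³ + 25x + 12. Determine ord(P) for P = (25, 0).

2

2P: (25, 0) + (25, 0): same x and y₁ ≡ -y₂, so the sum is O.
2P = O, so the order is 2.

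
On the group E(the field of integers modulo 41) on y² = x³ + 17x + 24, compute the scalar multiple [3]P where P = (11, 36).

Repeated addition: build up to 3P.
2P: tangent at (11, 36): λ = (3·11² + 17)/(2·36) ≡ 11/31. 31⁻¹ ≡ 4 (mod 41), so λ ≡ 11·4 ≡ 3.
  x = λ² - 11 - 11 = 9 - 22 ≡ 28; y = λ·(11 - 28) - 36 ≡ 36. → (28, 36)
3P: (28, 36) + (11, 36). λ = (36 - 36)/(11 - 28) ≡ 0/24 mod 41. 24⁻¹ ≡ 12 (mod 41), so λ ≡ 0.
  x = λ² - 28 - 11 = 0 - 39 ≡ 2; y = λ·(28 - 2) - 36 ≡ 5. → (2, 5)

(2, 5)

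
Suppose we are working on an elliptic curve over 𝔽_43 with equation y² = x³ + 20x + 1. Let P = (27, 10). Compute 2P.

tangent at (27, 10): λ = (3·27² + 20)/(2·10) ≡ 14/20. 20⁻¹ ≡ 28 (mod 43), so λ ≡ 14·28 ≡ 5.
  x = λ² - 27 - 27 = 25 - 54 ≡ 14; y = λ·(27 - 14) - 10 ≡ 12. → (14, 12)

(14, 12)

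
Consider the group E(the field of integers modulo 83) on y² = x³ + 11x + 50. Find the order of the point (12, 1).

4

2P: tangent at (12, 1): λ = (3·12² + 11)/(2·1) ≡ 28/2. 2⁻¹ ≡ 42 (mod 83) since 2·42 = 84 ≡ 1, so λ ≡ 28·42 ≡ 14.
  x = λ² - 12 - 12 = 196 - 24 ≡ 6; y = λ·(12 - 6) - 1 ≡ 0. → (6, 0)
3P: (6, 0) + (12, 1). λ = (1 - 0)/(12 - 6) ≡ 1/6 mod 83. 6⁻¹ ≡ 14 (mod 83) since 6·14 = 84 ≡ 1, so λ ≡ 14.
  x = λ² - 6 - 12 = 196 - 18 ≡ 12; y = λ·(6 - 12) - 0 ≡ 82. → (12, 82)
4P: (12, 82) + (12, 1): same x and y₁ ≡ -y₂, so the sum is ∞.
4P = ∞, so the order is 4.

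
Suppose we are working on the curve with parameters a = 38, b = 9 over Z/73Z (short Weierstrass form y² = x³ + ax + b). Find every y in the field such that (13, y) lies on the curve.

27, 46

x³ + 38x + 9 = 2700 ≡ 72 (mod 73).
Square roots of 72 mod 73: 27 and 46 (since 27² = 729 ≡ 72).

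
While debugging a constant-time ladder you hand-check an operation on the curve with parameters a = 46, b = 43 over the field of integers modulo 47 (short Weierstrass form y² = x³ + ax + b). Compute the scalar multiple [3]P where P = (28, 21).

Repeated addition: build up to 3P.
2P: tangent at (28, 21): λ = (3·28² + 46)/(2·21) ≡ 1/42. 42⁻¹ ≡ 28 (mod 47) since 42·28 = 1176 ≡ 1, so λ ≡ 1·28 ≡ 28.
  x = λ² - 28 - 28 = 784 - 56 ≡ 23; y = λ·(28 - 23) - 21 ≡ 25. → (23, 25)
3P: (23, 25) + (28, 21). λ = (21 - 25)/(28 - 23) ≡ 43/5 mod 47. 5⁻¹ ≡ 19 (mod 47), so λ ≡ 18.
  x = λ² - 23 - 28 = 324 - 51 ≡ 38; y = λ·(23 - 38) - 25 ≡ 34. → (38, 34)

(38, 34)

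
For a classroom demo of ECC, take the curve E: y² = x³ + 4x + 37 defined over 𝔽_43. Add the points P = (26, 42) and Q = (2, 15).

(25, 29)

(26, 42) + (2, 15). λ = (15 - 42)/(2 - 26) ≡ 16/19 mod 43. 19⁻¹ ≡ 34 (mod 43), so λ ≡ 28.
  x = λ² - 26 - 2 = 784 - 28 ≡ 25; y = λ·(26 - 25) - 42 ≡ 29. → (25, 29)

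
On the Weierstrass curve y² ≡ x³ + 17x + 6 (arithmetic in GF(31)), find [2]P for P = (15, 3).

(21, 18)

tangent at (15, 3): λ = (3·15² + 17)/(2·3) ≡ 10/6. 6⁻¹ ≡ 26 (mod 31), so λ ≡ 10·26 ≡ 12.
  x = λ² - 15 - 15 = 144 - 30 ≡ 21; y = λ·(15 - 21) - 3 ≡ 18. → (21, 18)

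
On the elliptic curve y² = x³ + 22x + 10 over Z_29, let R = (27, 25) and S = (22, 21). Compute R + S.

(5, 10)

(27, 25) + (22, 21). λ = (21 - 25)/(22 - 27) ≡ 25/24 mod 29. 24⁻¹ ≡ 23 (mod 29) since 24·23 = 552 ≡ 1, so λ ≡ 24.
  x = λ² - 27 - 22 = 576 - 49 ≡ 5; y = λ·(27 - 5) - 25 ≡ 10. → (5, 10)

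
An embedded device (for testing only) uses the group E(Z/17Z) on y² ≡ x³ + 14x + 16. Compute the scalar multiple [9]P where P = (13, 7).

(13, 10)

Double-and-add on 9 = (1001)₂. Start with P = (13, 7) for the leading 1-bit.
double: tangent at (13, 7): λ = (3·13² + 14)/(2·7) ≡ 11/14. 14⁻¹ ≡ 11 (mod 17) since 14·11 = 154 ≡ 1, so λ ≡ 11·11 ≡ 2.
  x = λ² - 13 - 13 = 4 - 26 ≡ 12; y = λ·(13 - 12) - 7 ≡ 12. → (12, 12)
double: tangent at (12, 12): λ = (3·12² + 14)/(2·12) ≡ 4/7. 7⁻¹ ≡ 5 (mod 17), so λ ≡ 4·5 ≡ 3.
  x = λ² - 12 - 12 = 9 - 24 ≡ 2; y = λ·(12 - 2) - 12 ≡ 1. → (2, 1)
double: tangent at (2, 1): λ = (3·2² + 14)/(2·1) ≡ 9/2. 2⁻¹ ≡ 9 (mod 17), so λ ≡ 9·9 ≡ 13.
  x = λ² - 2 - 2 = 169 - 4 ≡ 12; y = λ·(2 - 12) - 1 ≡ 5. → (12, 5)
add P: (12, 5) + (13, 7). λ = (7 - 5)/(13 - 12) ≡ 2/1 mod 17. 1⁻¹ ≡ 1 (mod 17), so λ ≡ 2.
  x = λ² - 12 - 13 = 4 - 25 ≡ 13; y = λ·(12 - 13) - 5 ≡ 10. → (13, 10)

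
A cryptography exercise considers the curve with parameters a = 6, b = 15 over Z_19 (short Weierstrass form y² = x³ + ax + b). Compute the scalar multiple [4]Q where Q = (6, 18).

(10, 7)

Double-and-add on 4 = (100)₂. Start with Q = (6, 18) for the leading 1-bit.
double: tangent at (6, 18): λ = (3·6² + 6)/(2·18) ≡ 0/17. 17⁻¹ ≡ 9 (mod 19) since 17·9 = 153 ≡ 1, so λ ≡ 0·9 ≡ 0.
  x = λ² - 6 - 6 = 0 - 12 ≡ 7; y = λ·(6 - 7) - 18 ≡ 1. → (7, 1)
double: tangent at (7, 1): λ = (3·7² + 6)/(2·1) ≡ 1/2. 2⁻¹ ≡ 10 (mod 19), so λ ≡ 1·10 ≡ 10.
  x = λ² - 7 - 7 = 100 - 14 ≡ 10; y = λ·(7 - 10) - 1 ≡ 7. → (10, 7)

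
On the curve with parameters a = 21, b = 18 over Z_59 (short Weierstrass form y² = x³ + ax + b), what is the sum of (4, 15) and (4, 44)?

O

The two points share x = 4 and their y-coordinates satisfy 15 + 44 ≡ 0 (mod 59), so they are inverses. Their sum is ∞.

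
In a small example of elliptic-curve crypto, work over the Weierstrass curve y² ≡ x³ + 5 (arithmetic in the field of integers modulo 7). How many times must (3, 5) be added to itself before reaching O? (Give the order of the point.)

7

2P: tangent at (3, 5): λ = (3·3² + 0)/(2·5) ≡ 6/3. 3⁻¹ ≡ 5 (mod 7), so λ ≡ 6·5 ≡ 2.
  x = λ² - 3 - 3 = 4 - 6 ≡ 5; y = λ·(3 - 5) - 5 ≡ 5. → (5, 5)
3P: (5, 5) + (3, 5). λ = (5 - 5)/(3 - 5) ≡ 0/5 mod 7. 5⁻¹ ≡ 3 (mod 7), so λ ≡ 0.
  x = λ² - 5 - 3 = 0 - 8 ≡ 6; y = λ·(5 - 6) - 5 ≡ 2. → (6, 2)
4P: (6, 2) + (3, 5). λ = (5 - 2)/(3 - 6) ≡ 3/4 mod 7. 4⁻¹ ≡ 2 (mod 7) since 4·2 = 8 ≡ 1, so λ ≡ 6.
  x = λ² - 6 - 3 = 36 - 9 ≡ 6; y = λ·(6 - 6) - 2 ≡ 5. → (6, 5)
5P: (6, 5) + (3, 5). λ = (5 - 5)/(3 - 6) ≡ 0/4 mod 7. 4⁻¹ ≡ 2 (mod 7) since 4·2 = 8 ≡ 1, so λ ≡ 0.
  x = λ² - 6 - 3 = 0 - 9 ≡ 5; y = λ·(6 - 5) - 5 ≡ 2. → (5, 2)
6P: (5, 2) + (3, 5). λ = (5 - 2)/(3 - 5) ≡ 3/5 mod 7. 5⁻¹ ≡ 3 (mod 7) since 5·3 = 15 ≡ 1, so λ ≡ 2.
  x = λ² - 5 - 3 = 4 - 8 ≡ 3; y = λ·(5 - 3) - 2 ≡ 2. → (3, 2)
7P: (3, 2) + (3, 5): same x and y₁ ≡ -y₂, so the sum is O.
7P = O, so the order is 7.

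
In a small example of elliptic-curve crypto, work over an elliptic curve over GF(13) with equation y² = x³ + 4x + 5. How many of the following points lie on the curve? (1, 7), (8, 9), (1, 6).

(1, 7): 7² ≡ 10, rhs ≡ 10 → on.
(8, 9): 9² ≡ 3, rhs ≡ 3 → on.
(1, 6): 6² ≡ 10, rhs ≡ 10 → on.

3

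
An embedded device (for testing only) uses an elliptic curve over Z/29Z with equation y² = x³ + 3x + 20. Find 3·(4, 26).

(21, 21)

Write G = (4, 26).
Repeated addition: build up to 3G.
2G: tangent at (4, 26): λ = (3·4² + 3)/(2·26) ≡ 22/23. 23⁻¹ ≡ 24 (mod 29) since 23·24 = 552 ≡ 1, so λ ≡ 22·24 ≡ 6.
  x = λ² - 4 - 4 = 36 - 8 ≡ 28; y = λ·(4 - 28) - 26 ≡ 4. → (28, 4)
3G: (28, 4) + (4, 26). λ = (26 - 4)/(4 - 28) ≡ 22/5 mod 29. 5⁻¹ ≡ 6 (mod 29) since 5·6 = 30 ≡ 1, so λ ≡ 16.
  x = λ² - 28 - 4 = 256 - 32 ≡ 21; y = λ·(28 - 21) - 4 ≡ 21. → (21, 21)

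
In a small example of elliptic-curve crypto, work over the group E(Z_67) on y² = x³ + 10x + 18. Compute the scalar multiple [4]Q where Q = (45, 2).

Double-and-add on 4 = (100)₂. Start with Q = (45, 2) for the leading 1-bit.
double: tangent at (45, 2): λ = (3·45² + 10)/(2·2) ≡ 55/4. 4⁻¹ ≡ 17 (mod 67), so λ ≡ 55·17 ≡ 64.
  x = λ² - 45 - 45 = 4096 - 90 ≡ 53; y = λ·(45 - 53) - 2 ≡ 22. → (53, 22)
double: tangent at (53, 22): λ = (3·53² + 10)/(2·22) ≡ 62/44. 44⁻¹ ≡ 32 (mod 67) since 44·32 = 1408 ≡ 1, so λ ≡ 62·32 ≡ 41.
  x = λ² - 53 - 53 = 1681 - 106 ≡ 34; y = λ·(53 - 34) - 22 ≡ 20. → (34, 20)

(34, 20)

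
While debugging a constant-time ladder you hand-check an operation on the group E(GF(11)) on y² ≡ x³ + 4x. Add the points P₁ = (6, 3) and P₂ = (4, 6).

(6, 8)

(6, 3) + (4, 6). λ = (6 - 3)/(4 - 6) ≡ 3/9 mod 11. 9⁻¹ ≡ 5 (mod 11), so λ ≡ 4.
  x = λ² - 6 - 4 = 16 - 10 ≡ 6; y = λ·(6 - 6) - 3 ≡ 8. → (6, 8)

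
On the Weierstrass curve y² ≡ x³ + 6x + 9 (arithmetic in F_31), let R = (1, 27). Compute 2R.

tangent at (1, 27): λ = (3·1² + 6)/(2·27) ≡ 9/23. 23⁻¹ ≡ 27 (mod 31), so λ ≡ 9·27 ≡ 26.
  x = λ² - 1 - 1 = 676 - 2 ≡ 23; y = λ·(1 - 23) - 27 ≡ 21. → (23, 21)

(23, 21)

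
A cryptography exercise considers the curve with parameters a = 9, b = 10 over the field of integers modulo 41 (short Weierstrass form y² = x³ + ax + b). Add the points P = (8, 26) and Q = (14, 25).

(8, 26) + (14, 25). λ = (25 - 26)/(14 - 8) ≡ 40/6 mod 41. 6⁻¹ ≡ 7 (mod 41), so λ ≡ 34.
  x = λ² - 8 - 14 = 1156 - 22 ≡ 27; y = λ·(8 - 27) - 26 ≡ 25. → (27, 25)

(27, 25)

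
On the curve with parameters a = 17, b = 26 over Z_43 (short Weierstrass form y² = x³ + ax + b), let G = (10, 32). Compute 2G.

tangent at (10, 32): λ = (3·10² + 17)/(2·32) ≡ 16/21. 21⁻¹ ≡ 41 (mod 43), so λ ≡ 16·41 ≡ 11.
  x = λ² - 10 - 10 = 121 - 20 ≡ 15; y = λ·(10 - 15) - 32 ≡ 42. → (15, 42)

(15, 42)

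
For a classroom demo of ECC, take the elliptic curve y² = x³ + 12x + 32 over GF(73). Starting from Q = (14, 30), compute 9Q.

Double-and-add on 9 = (1001)₂. Start with Q = (14, 30) for the leading 1-bit.
double: tangent at (14, 30): λ = (3·14² + 12)/(2·30) ≡ 16/60. 60⁻¹ ≡ 28 (mod 73) since 60·28 = 1680 ≡ 1, so λ ≡ 16·28 ≡ 10.
  x = λ² - 14 - 14 = 100 - 28 ≡ 72; y = λ·(14 - 72) - 30 ≡ 47. → (72, 47)
double: tangent at (72, 47): λ = (3·72² + 12)/(2·47) ≡ 15/21. 21⁻¹ ≡ 7 (mod 73) since 21·7 = 147 ≡ 1, so λ ≡ 15·7 ≡ 32.
  x = λ² - 72 - 72 = 1024 - 144 ≡ 4; y = λ·(72 - 4) - 47 ≡ 12. → (4, 12)
double: tangent at (4, 12): λ = (3·4² + 12)/(2·12) ≡ 60/24. 24⁻¹ ≡ 70 (mod 73), so λ ≡ 60·70 ≡ 39.
  x = λ² - 4 - 4 = 1521 - 8 ≡ 53; y = λ·(4 - 53) - 12 ≡ 48. → (53, 48)
add Q: (53, 48) + (14, 30). λ = (30 - 48)/(14 - 53) ≡ 55/34 mod 73. 34⁻¹ ≡ 58 (mod 73) since 34·58 = 1972 ≡ 1, so λ ≡ 51.
  x = λ² - 53 - 14 = 2601 - 67 ≡ 52; y = λ·(53 - 52) - 48 ≡ 3. → (52, 3)

(52, 3)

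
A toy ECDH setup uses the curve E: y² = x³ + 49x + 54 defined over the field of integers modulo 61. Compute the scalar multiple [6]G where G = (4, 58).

Double-and-add on 6 = (110)₂. Start with G = (4, 58) for the leading 1-bit.
double: tangent at (4, 58): λ = (3·4² + 49)/(2·58) ≡ 36/55. 55⁻¹ ≡ 10 (mod 61), so λ ≡ 36·10 ≡ 55.
  x = λ² - 4 - 4 = 3025 - 8 ≡ 28; y = λ·(4 - 28) - 58 ≡ 25. → (28, 25)
add G: (28, 25) + (4, 58). λ = (58 - 25)/(4 - 28) ≡ 33/37 mod 61. 37⁻¹ ≡ 33 (mod 61) since 37·33 = 1221 ≡ 1, so λ ≡ 52.
  x = λ² - 28 - 4 = 2704 - 32 ≡ 49; y = λ·(28 - 49) - 25 ≡ 42. → (49, 42)
double: tangent at (49, 42): λ = (3·49² + 49)/(2·42) ≡ 54/23. 23⁻¹ ≡ 8 (mod 61), so λ ≡ 54·8 ≡ 5.
  x = λ² - 49 - 49 = 25 - 98 ≡ 49; y = λ·(49 - 49) - 42 ≡ 19. → (49, 19)

(49, 19)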